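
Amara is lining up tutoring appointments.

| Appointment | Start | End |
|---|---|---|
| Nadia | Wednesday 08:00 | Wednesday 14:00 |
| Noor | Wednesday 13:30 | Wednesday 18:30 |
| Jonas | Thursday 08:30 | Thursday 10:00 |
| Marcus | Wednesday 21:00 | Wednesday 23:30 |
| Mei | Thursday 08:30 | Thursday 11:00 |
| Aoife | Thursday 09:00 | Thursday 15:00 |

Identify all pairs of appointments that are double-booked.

Aoife & Jonas, Aoife & Mei, Jonas & Mei, Nadia & Noor

Check each pair: they overlap iff neither finishes before the other starts.
Sorted by start: Nadia, Noor, Marcus, Jonas, Mei, Aoife.
Noor starts before Nadia ends → Nadia and Noor overlap.
Marcus starts after Nadia ends; Nadia is clear from here.
Marcus starts after Noor ends; Noor is clear from here.
Jonas starts after Marcus ends; Marcus is clear from here.
Mei starts before Jonas ends → Jonas and Mei overlap.
Aoife starts before Jonas ends → Jonas and Aoife overlap.
Aoife starts before Mei ends → Mei and Aoife overlap.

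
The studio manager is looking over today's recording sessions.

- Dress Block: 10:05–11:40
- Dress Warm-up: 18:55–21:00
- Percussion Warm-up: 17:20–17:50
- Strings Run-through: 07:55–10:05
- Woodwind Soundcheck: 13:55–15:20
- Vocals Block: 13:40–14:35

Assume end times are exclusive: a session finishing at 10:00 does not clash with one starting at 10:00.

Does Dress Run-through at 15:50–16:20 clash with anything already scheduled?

No — it doesn't clash with anything

Strings Run-through: ends 10:05 at or before Dress Run-through starts 15:50 → clear.
Dress Block: ends 11:40 at or before Dress Run-through starts 15:50 → clear.
Vocals Block: ends 14:35 at or before Dress Run-through starts 15:50 → clear.
Woodwind Soundcheck: ends 15:20 at or before Dress Run-through starts 15:50 → clear.
Percussion Warm-up: starts 17:20 at or after Dress Run-through ends 16:20 → clear.
Dress Warm-up: starts 18:55 at or after Dress Run-through ends 16:20 → clear.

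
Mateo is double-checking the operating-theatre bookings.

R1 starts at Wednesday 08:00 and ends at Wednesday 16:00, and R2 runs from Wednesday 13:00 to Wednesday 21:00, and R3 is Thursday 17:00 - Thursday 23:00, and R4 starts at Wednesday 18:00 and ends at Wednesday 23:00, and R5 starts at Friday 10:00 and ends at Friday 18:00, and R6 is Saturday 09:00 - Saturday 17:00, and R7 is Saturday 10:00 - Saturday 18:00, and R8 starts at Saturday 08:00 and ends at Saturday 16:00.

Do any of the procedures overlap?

Yes

Two intervals overlap when each starts before the other ends.
Sorted by start: R1, R2, R4, R3, R5, R8, R6, R7.
R2 starts before R1 ends → R1 and R2 overlap.
That's a conflict, so the schedule is not conflict-free.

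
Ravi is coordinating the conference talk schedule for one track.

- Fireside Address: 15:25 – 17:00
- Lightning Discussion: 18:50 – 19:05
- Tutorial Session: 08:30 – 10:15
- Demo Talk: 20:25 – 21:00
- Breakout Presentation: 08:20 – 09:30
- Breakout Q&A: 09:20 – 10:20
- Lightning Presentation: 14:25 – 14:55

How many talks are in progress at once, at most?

3

Sweep the timeline, counting +1 at each start and −1 at each end (ends before starts at a tie):
08:20 start Breakout Presentation → 1
08:30 start Tutorial Session → 2
09:20 start Breakout Q&A → 3
09:30 end Breakout Presentation → 2
10:15 end Tutorial Session → 1
10:20 end Breakout Q&A → 0
14:25 start Lightning Presentation → 1
14:55 end Lightning Presentation → 0
15:25 start Fireside Address → 1
17:00 end Fireside Address → 0
18:50 start Lightning Discussion → 1
19:05 end Lightning Discussion → 0
20:25 start Demo Talk → 1
21:00 end Demo Talk → 0
Peak is 3, at 09:20 (Breakout Presentation, Breakout Q&A, Tutorial Session).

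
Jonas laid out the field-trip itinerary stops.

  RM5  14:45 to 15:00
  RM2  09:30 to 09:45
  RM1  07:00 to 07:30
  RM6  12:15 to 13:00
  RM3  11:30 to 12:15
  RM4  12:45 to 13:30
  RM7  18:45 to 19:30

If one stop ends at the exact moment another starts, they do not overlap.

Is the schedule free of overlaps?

Two intervals overlap when each starts before the other ends.
Sorted by start: RM1, RM2, RM3, RM6, RM4, RM5, RM7.
RM2 starts after RM1 ends; RM1 is clear from here.
RM3 starts after RM2 ends; RM2 is clear from here.
RM6 starts exactly when RM3 ends (back-to-back, no overlap); RM3 is clear from here.
RM4 starts before RM6 ends → RM6 and RM4 overlap.
That's a conflict, so the schedule is not conflict-free.

No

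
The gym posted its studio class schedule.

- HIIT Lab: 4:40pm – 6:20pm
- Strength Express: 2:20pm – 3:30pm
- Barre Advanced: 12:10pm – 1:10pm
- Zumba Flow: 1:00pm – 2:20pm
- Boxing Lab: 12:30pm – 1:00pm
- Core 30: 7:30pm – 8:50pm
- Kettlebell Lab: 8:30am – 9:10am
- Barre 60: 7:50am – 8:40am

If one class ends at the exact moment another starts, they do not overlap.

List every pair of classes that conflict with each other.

Two intervals overlap when each starts before the other ends.
Sorted by start: Barre 60, Kettlebell Lab, Barre Advanced, Boxing Lab, Zumba Flow, Strength Express, HIIT Lab, Core 30.
Kettlebell Lab starts before Barre 60 ends → Barre 60 and Kettlebell Lab overlap.
Barre Advanced starts after Barre 60 ends, so Barre 60 has no further overlaps.
Barre Advanced starts after Kettlebell Lab ends, so Kettlebell Lab has no further overlaps.
Boxing Lab starts before Barre Advanced ends → Barre Advanced and Boxing Lab overlap.
Zumba Flow starts before Barre Advanced ends → Barre Advanced and Zumba Flow overlap.
Strength Express starts after Barre Advanced ends, so Barre Advanced has no further overlaps.
Zumba Flow starts exactly when Boxing Lab ends (back-to-back, no overlap), so Boxing Lab has no further overlaps.
Strength Express starts exactly when Zumba Flow ends (back-to-back, no overlap), so Zumba Flow has no further overlaps.
HIIT Lab starts after Strength Express ends, so Strength Express has no further overlaps.
Core 30 starts after HIIT Lab ends.

Barre 60 & Kettlebell Lab, Barre Advanced & Boxing Lab, Barre Advanced & Zumba Flow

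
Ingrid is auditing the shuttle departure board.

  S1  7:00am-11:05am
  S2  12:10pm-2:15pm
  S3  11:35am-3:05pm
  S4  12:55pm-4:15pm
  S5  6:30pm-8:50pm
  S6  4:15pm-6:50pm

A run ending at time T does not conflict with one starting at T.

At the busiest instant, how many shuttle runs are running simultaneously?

Sort all start/end points and keep a running count:
7:00am start S1 → 1
11:05am end S1 → 0
11:35am start S3 → 1
12:10pm start S2 → 2
12:55pm start S4 → 3
2:15pm end S2 → 2
3:05pm end S3 → 1
4:15pm end S4 → 0
4:15pm start S6 → 1
6:30pm start S5 → 2
6:50pm end S6 → 1
8:50pm end S5 → 0
Peak is 3, at 12:55pm (S2, S3, S4).

3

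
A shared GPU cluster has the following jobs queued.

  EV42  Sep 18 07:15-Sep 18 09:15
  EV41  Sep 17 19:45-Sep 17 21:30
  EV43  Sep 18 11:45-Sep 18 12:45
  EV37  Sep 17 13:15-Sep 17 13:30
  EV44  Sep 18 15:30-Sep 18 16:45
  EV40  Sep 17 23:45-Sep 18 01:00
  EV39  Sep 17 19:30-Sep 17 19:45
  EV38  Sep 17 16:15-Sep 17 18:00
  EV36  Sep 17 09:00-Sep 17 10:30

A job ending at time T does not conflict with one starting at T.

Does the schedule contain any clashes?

Sorted by start: EV36, EV37, EV38, EV39, EV41, EV40, EV42, EV43, EV44.
EV37 starts after EV36 ends — done with EV36.
EV38 starts after EV37 ends — done with EV37.
EV39 starts after EV38 ends — done with EV38.
EV41 starts exactly when EV39 ends (back-to-back, no overlap) — done with EV39.
EV40 starts after EV41 ends — done with EV41.
EV42 starts after EV40 ends — done with EV40.
EV43 starts after EV42 ends — done with EV42.
EV44 starts after EV43 ends.
Every pair is clear; the schedule has no overlaps.

No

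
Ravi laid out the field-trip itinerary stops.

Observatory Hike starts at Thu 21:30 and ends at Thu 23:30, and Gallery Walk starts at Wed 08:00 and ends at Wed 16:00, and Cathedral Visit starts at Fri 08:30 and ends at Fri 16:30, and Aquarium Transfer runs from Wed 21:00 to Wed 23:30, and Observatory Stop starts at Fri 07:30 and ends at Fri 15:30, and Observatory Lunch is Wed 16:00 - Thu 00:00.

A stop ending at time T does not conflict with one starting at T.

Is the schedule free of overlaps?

Sorted by start: Gallery Walk, Observatory Lunch, Aquarium Transfer, Observatory Hike, Observatory Stop, Cathedral Visit.
Observatory Lunch starts exactly when Gallery Walk ends (back-to-back, no overlap), so nothing later overlaps Gallery Walk either.
Aquarium Transfer starts before Observatory Lunch ends → Observatory Lunch and Aquarium Transfer overlap.
That's a conflict, so the schedule is not conflict-free.

No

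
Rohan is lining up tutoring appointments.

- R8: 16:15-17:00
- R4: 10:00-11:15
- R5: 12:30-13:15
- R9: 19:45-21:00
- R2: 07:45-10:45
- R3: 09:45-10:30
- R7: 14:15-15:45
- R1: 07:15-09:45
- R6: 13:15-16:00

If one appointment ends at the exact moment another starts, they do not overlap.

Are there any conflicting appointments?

Yes

Sorted by start: R1, R2, R3, R4, R5, R6, R7, R8, R9.
R2 starts before R1 ends → R1 and R2 overlap.
That's a conflict, so the schedule is not conflict-free.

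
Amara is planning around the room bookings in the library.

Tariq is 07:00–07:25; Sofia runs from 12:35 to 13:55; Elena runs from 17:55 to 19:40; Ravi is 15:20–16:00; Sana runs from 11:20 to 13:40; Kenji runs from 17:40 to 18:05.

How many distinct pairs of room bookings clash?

2

Two intervals overlap when each starts before the other ends.
Sorted by start: Tariq, Sana, Sofia, Ravi, Kenji, Elena.
Sana starts after Tariq ends — done with Tariq.
Sofia starts before Sana ends → Sana and Sofia overlap.
Ravi starts after Sana ends — done with Sana.
Ravi starts after Sofia ends — done with Sofia.
Kenji starts after Ravi ends — done with Ravi.
Elena starts before Kenji ends → Kenji and Elena overlap.
Overlapping pairs: Elena & Kenji, Sana & Sofia — 2 in total.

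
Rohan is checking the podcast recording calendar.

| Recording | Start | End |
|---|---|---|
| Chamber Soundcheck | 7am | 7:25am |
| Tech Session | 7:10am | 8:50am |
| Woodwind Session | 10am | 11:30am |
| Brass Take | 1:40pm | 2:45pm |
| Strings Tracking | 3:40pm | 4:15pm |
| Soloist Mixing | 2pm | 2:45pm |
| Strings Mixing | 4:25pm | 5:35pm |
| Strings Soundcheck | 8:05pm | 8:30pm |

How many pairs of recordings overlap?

Sorted by start: Chamber Soundcheck, Tech Session, Woodwind Session, Brass Take, Soloist Mixing, Strings Tracking, Strings Mixing, Strings Soundcheck.
Tech Session starts before Chamber Soundcheck ends → Chamber Soundcheck and Tech Session overlap.
Woodwind Session starts after Chamber Soundcheck ends, so Chamber Soundcheck has no further overlaps.
Woodwind Session starts after Tech Session ends, so Tech Session has no further overlaps.
Brass Take starts after Woodwind Session ends, so Woodwind Session has no further overlaps.
Soloist Mixing starts before Brass Take ends → Brass Take and Soloist Mixing overlap.
Strings Tracking starts after Brass Take ends, so Brass Take has no further overlaps.
Strings Tracking starts after Soloist Mixing ends, so Soloist Mixing has no further overlaps.
Strings Mixing starts after Strings Tracking ends, so Strings Tracking has no further overlaps.
Strings Soundcheck starts after Strings Mixing ends.
Overlapping pairs: Brass Take & Soloist Mixing, Chamber Soundcheck & Tech Session — 2 in total.

2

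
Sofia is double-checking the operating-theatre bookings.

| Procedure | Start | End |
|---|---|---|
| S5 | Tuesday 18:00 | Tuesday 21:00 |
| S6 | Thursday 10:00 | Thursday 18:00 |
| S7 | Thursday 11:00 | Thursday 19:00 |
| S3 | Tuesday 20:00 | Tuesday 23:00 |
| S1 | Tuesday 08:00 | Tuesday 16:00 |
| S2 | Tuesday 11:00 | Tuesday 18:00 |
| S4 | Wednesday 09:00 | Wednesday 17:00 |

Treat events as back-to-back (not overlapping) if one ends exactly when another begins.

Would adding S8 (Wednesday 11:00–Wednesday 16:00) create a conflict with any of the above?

Yes — it overlaps S4

S1: ends Tuesday 16:00 at or before S8 starts Wednesday 11:00 → clear.
S2: ends Tuesday 18:00 at or before S8 starts Wednesday 11:00 → clear.
S5: ends Tuesday 21:00 at or before S8 starts Wednesday 11:00 → clear.
S3: ends Tuesday 23:00 at or before S8 starts Wednesday 11:00 → clear.
S4: starts Wednesday 09:00 before S8 ends Wednesday 16:00, and ends Wednesday 17:00 after S8 starts Wednesday 11:00 → overlap.
S6: starts Thursday 10:00 at or after S8 ends Wednesday 16:00 → clear.
S7: starts Thursday 11:00 at or after S8 ends Wednesday 16:00 → clear.
S8 overlaps S4.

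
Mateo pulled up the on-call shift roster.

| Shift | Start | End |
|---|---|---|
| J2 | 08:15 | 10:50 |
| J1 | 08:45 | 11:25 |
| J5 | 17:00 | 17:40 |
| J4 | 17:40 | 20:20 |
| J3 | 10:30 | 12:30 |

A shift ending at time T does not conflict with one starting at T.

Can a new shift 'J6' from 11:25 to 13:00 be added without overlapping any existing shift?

J2: ends 10:50 at or before J6 starts 11:25 → clear.
J1: ends 11:25 at or before J6 starts 11:25 → clear.
J3: starts 10:30 before J6 ends 13:00, and ends 12:30 after J6 starts 11:25 → overlap.
J5: starts 17:00 at or after J6 ends 13:00 → clear.
J4: starts 17:40 at or after J6 ends 13:00 → clear.
J6 overlaps J3.

No — it overlaps J3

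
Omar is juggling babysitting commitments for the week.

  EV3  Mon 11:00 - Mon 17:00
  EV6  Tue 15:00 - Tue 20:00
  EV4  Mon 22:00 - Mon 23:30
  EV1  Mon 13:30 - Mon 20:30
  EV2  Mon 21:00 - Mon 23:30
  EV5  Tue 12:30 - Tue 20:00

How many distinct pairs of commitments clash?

Sorted by start: EV3, EV1, EV2, EV4, EV5, EV6.
EV1 starts before EV3 ends → EV3 and EV1 overlap.
EV2 starts after EV3 ends, so nothing later overlaps EV3 either.
EV2 starts after EV1 ends, so nothing later overlaps EV1 either.
EV4 starts before EV2 ends → EV2 and EV4 overlap.
EV5 starts after EV2 ends, so nothing later overlaps EV2 either.
EV5 starts after EV4 ends, so nothing later overlaps EV4 either.
EV6 starts before EV5 ends → EV5 and EV6 overlap.
Overlapping pairs: EV1 & EV3, EV2 & EV4, EV5 & EV6 — 3 in total.

3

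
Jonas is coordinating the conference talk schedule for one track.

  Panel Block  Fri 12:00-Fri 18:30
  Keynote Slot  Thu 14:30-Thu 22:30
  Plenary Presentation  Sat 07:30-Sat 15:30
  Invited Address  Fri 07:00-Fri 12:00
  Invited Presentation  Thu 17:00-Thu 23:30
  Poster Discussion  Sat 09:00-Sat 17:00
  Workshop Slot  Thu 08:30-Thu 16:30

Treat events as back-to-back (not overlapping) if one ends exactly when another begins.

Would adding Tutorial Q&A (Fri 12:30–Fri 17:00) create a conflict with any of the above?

Yes — it overlaps Panel Block

Workshop Slot: ends Thu 16:30 at or before Tutorial Q&A starts Fri 12:30 → clear.
Keynote Slot: ends Thu 22:30 at or before Tutorial Q&A starts Fri 12:30 → clear.
Invited Presentation: ends Thu 23:30 at or before Tutorial Q&A starts Fri 12:30 → clear.
Invited Address: ends Fri 12:00 at or before Tutorial Q&A starts Fri 12:30 → clear.
Panel Block: starts Fri 12:00 before Tutorial Q&A ends Fri 17:00, and ends Fri 18:30 after Tutorial Q&A starts Fri 12:30 → overlap.
Plenary Presentation: starts Sat 07:30 at or after Tutorial Q&A ends Fri 17:00 → clear.
Poster Discussion: starts Sat 09:00 at or after Tutorial Q&A ends Fri 17:00 → clear.
Tutorial Q&A overlaps Panel Block.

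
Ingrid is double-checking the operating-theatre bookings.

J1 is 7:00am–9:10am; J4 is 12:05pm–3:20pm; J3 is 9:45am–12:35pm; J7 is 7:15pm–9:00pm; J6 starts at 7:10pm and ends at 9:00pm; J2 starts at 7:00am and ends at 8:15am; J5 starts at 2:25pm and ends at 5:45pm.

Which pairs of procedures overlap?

Sorted by start: J1, J2, J3, J4, J5, J6, J7.
J2 starts before J1 ends → J1 and J2 overlap.
J3 starts after J1 ends, so nothing later overlaps J1 either.
J3 starts after J2 ends, so nothing later overlaps J2 either.
J4 starts before J3 ends → J3 and J4 overlap.
J5 starts after J3 ends, so nothing later overlaps J3 either.
J5 starts before J4 ends → J4 and J5 overlap.
J6 starts after J4 ends, so nothing later overlaps J4 either.
J6 starts after J5 ends, so nothing later overlaps J5 either.
J7 starts before J6 ends → J6 and J7 overlap.

J1 & J2, J3 & J4, J4 & J5, J6 & J7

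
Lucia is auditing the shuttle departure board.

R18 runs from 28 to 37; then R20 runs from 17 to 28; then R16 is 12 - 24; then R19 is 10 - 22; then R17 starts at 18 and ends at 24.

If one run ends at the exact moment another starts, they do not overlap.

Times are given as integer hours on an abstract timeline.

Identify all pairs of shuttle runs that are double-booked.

R16 & R17, R16 & R19, R16 & R20, R17 & R19, R17 & R20, R19 & R20

Sorted by start: R19, R16, R20, R17, R18.
R16 starts before R19 ends → R19 and R16 overlap.
R20 starts before R19 ends → R19 and R20 overlap.
R17 starts before R19 ends → R19 and R17 overlap.
R18 starts after R19 ends.
R20 starts before R16 ends → R16 and R20 overlap.
R17 starts before R16 ends → R16 and R17 overlap.
R18 starts after R16 ends.
R17 starts before R20 ends → R20 and R17 overlap.
R18 starts exactly when R20 ends (back-to-back, no overlap).
R18 starts after R17 ends.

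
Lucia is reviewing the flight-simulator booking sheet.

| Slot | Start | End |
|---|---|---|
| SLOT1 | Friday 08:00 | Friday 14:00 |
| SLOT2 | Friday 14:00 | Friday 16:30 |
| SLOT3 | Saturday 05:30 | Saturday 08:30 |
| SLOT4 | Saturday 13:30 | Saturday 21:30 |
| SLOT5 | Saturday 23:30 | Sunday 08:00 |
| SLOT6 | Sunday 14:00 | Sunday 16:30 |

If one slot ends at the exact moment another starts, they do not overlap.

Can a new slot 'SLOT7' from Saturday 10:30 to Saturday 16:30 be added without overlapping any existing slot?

SLOT1: ends Friday 14:00 at or before SLOT7 starts Saturday 10:30 → clear.
SLOT2: ends Friday 16:30 at or before SLOT7 starts Saturday 10:30 → clear.
SLOT3: ends Saturday 08:30 at or before SLOT7 starts Saturday 10:30 → clear.
SLOT4: starts Saturday 13:30 before SLOT7 ends Saturday 16:30, and ends Saturday 21:30 after SLOT7 starts Saturday 10:30 → overlap.
SLOT5: starts Saturday 23:30 at or after SLOT7 ends Saturday 16:30 → clear.
SLOT6: starts Sunday 14:00 at or after SLOT7 ends Saturday 16:30 → clear.
SLOT7 overlaps SLOT4.

No — it overlaps SLOT4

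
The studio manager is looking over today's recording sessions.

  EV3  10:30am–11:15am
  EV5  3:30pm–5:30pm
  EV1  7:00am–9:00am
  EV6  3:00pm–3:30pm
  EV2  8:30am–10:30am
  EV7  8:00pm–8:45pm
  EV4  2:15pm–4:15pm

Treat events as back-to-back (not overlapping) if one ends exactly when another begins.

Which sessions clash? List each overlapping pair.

Sorted by start: EV1, EV2, EV3, EV4, EV6, EV5, EV7.
EV2 starts before EV1 ends → EV1 and EV2 overlap.
EV3 starts after EV1 ends, so EV1 has no further overlaps.
EV3 starts exactly when EV2 ends (back-to-back, no overlap), so EV2 has no further overlaps.
EV4 starts after EV3 ends, so EV3 has no further overlaps.
EV6 starts before EV4 ends → EV4 and EV6 overlap.
EV5 starts before EV4 ends → EV4 and EV5 overlap.
EV7 starts after EV4 ends.
EV5 starts exactly when EV6 ends (back-to-back, no overlap), so EV6 has no further overlaps.
EV7 starts after EV5 ends.

EV1 & EV2, EV4 & EV5, EV4 & EV6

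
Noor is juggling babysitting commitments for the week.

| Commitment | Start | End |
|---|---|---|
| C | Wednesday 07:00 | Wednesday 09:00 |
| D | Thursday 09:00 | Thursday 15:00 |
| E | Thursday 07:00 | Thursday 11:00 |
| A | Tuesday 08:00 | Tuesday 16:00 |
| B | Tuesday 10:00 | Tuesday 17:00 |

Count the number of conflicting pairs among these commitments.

2

Sorted by start: A, B, C, E, D.
B starts before A ends → A and B overlap.
C starts after A ends; A is clear from here.
C starts after B ends; B is clear from here.
E starts after C ends; C is clear from here.
D starts before E ends → E and D overlap.
Overlapping pairs: A & B, D & E — 2 in total.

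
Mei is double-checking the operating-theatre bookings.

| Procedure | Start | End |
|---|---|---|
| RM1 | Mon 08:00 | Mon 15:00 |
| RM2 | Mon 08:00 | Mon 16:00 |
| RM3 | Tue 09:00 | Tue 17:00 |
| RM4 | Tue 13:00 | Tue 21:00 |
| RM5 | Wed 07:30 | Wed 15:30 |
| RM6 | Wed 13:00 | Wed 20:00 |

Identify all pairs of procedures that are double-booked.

Two intervals overlap when each starts before the other ends.
Sorted by start: RM1, RM2, RM3, RM4, RM5, RM6.
RM2 starts before RM1 ends → RM1 and RM2 overlap.
RM3 starts after RM1 ends — done with RM1.
RM3 starts after RM2 ends — done with RM2.
RM4 starts before RM3 ends → RM3 and RM4 overlap.
RM5 starts after RM3 ends — done with RM3.
RM5 starts after RM4 ends — done with RM4.
RM6 starts before RM5 ends → RM5 and RM6 overlap.

RM1 & RM2, RM3 & RM4, RM5 & RM6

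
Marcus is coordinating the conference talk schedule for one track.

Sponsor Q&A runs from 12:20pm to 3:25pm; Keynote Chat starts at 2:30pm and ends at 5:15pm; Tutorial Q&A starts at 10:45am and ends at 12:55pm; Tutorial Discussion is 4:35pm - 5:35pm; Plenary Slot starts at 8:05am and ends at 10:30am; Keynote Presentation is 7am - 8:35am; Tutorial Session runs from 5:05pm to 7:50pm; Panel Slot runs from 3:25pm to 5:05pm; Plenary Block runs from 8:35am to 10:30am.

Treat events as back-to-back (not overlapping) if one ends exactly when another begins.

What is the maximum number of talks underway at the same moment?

Sweep the timeline, counting +1 at each start and −1 at each end (ends before starts at a tie):
7am start Keynote Presentation → 1
8:05am start Plenary Slot → 2
8:35am end Keynote Presentation → 1
8:35am start Plenary Block → 2
10:30am end Plenary Block → 1
10:30am end Plenary Slot → 0
10:45am start Tutorial Q&A → 1
12:20pm start Sponsor Q&A → 2
12:55pm end Tutorial Q&A → 1
2:30pm start Keynote Chat → 2
3:25pm end Sponsor Q&A → 1
3:25pm start Panel Slot → 2
4:35pm start Tutorial Discussion → 3
5:05pm end Panel Slot → 2
5:05pm start Tutorial Session → 3
5:15pm end Keynote Chat → 2
5:35pm end Tutorial Discussion → 1
7:50pm end Tutorial Session → 0
Peak is 3, at 4:35pm (Keynote Chat, Panel Slot, Tutorial Discussion).

3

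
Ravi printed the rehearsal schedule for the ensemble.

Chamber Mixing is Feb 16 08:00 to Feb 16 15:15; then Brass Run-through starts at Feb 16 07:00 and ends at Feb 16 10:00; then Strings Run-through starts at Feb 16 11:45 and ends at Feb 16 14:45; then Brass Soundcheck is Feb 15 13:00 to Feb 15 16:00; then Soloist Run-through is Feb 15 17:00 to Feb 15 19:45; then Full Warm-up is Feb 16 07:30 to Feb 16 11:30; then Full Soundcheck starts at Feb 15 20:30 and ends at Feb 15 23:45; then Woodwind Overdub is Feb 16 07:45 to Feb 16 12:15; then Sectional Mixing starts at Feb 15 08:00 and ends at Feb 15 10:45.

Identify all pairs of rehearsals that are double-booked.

Two intervals overlap when each starts before the other ends.
Sorted by start: Sectional Mixing, Brass Soundcheck, Soloist Run-through, Full Soundcheck, Brass Run-through, Full Warm-up, Woodwind Overdub, Chamber Mixing, Strings Run-through.
Brass Soundcheck starts after Sectional Mixing ends — done with Sectional Mixing.
Soloist Run-through starts after Brass Soundcheck ends — done with Brass Soundcheck.
Full Soundcheck starts after Soloist Run-through ends — done with Soloist Run-through.
Brass Run-through starts after Full Soundcheck ends — done with Full Soundcheck.
Full Warm-up starts before Brass Run-through ends → Brass Run-through and Full Warm-up overlap.
Woodwind Overdub starts before Brass Run-through ends → Brass Run-through and Woodwind Overdub overlap.
Chamber Mixing starts before Brass Run-through ends → Brass Run-through and Chamber Mixing overlap.
Strings Run-through starts after Brass Run-through ends.
Woodwind Overdub starts before Full Warm-up ends → Full Warm-up and Woodwind Overdub overlap.
Chamber Mixing starts before Full Warm-up ends → Full Warm-up and Chamber Mixing overlap.
Strings Run-through starts after Full Warm-up ends.
Chamber Mixing starts before Woodwind Overdub ends → Woodwind Overdub and Chamber Mixing overlap.
Strings Run-through starts before Woodwind Overdub ends → Woodwind Overdub and Strings Run-through overlap.
Strings Run-through starts before Chamber Mixing ends → Chamber Mixing and Strings Run-through overlap.

Brass Run-through & Chamber Mixing, Brass Run-through & Full Warm-up, Brass Run-through & Woodwind Overdub, Chamber Mixing & Full Warm-up, Chamber Mixing & Strings Run-through, Chamber Mixing & Woodwind Overdub, Full Warm-up & Woodwind Overdub, Strings Run-through & Woodwind Overdub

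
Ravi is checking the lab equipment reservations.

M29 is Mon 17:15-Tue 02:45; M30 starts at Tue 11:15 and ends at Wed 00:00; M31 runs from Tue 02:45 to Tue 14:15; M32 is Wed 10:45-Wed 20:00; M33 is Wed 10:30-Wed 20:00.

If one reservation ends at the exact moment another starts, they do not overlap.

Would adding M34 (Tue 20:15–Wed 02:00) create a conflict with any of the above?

M29: ends Tue 02:45 at or before M34 starts Tue 20:15 → clear.
M31: ends Tue 14:15 at or before M34 starts Tue 20:15 → clear.
M30: starts Tue 11:15 before M34 ends Wed 02:00, and ends Wed 00:00 after M34 starts Tue 20:15 → overlap.
M33: starts Wed 10:30 at or after M34 ends Wed 02:00 → clear.
M32: starts Wed 10:45 at or after M34 ends Wed 02:00 → clear.
M34 overlaps M30.

Yes — it overlaps M30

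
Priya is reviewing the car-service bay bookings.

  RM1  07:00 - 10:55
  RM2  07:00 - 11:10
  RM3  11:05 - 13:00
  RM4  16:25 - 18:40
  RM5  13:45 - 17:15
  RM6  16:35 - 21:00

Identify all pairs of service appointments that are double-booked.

RM1 & RM2, RM2 & RM3, RM4 & RM5, RM4 & RM6, RM5 & RM6

Sorted by start: RM1, RM2, RM3, RM5, RM4, RM6.
RM2 starts before RM1 ends → RM1 and RM2 overlap.
RM3 starts after RM1 ends, so RM1 has no further overlaps.
RM3 starts before RM2 ends → RM2 and RM3 overlap.
RM5 starts after RM2 ends, so RM2 has no further overlaps.
RM5 starts after RM3 ends, so RM3 has no further overlaps.
RM4 starts before RM5 ends → RM5 and RM4 overlap.
RM6 starts before RM5 ends → RM5 and RM6 overlap.
RM6 starts before RM4 ends → RM4 and RM6 overlap.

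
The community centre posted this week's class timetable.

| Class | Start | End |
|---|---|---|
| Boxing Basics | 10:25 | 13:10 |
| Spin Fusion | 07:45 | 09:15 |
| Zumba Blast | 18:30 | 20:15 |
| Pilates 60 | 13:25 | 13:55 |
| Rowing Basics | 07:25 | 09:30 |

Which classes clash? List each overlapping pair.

Sorted by start: Rowing Basics, Spin Fusion, Boxing Basics, Pilates 60, Zumba Blast.
Spin Fusion starts before Rowing Basics ends → Rowing Basics and Spin Fusion overlap.
Boxing Basics starts after Rowing Basics ends, so nothing later overlaps Rowing Basics either.
Boxing Basics starts after Spin Fusion ends, so nothing later overlaps Spin Fusion either.
Pilates 60 starts after Boxing Basics ends, so nothing later overlaps Boxing Basics either.
Zumba Blast starts after Pilates 60 ends.

Rowing Basics & Spin Fusion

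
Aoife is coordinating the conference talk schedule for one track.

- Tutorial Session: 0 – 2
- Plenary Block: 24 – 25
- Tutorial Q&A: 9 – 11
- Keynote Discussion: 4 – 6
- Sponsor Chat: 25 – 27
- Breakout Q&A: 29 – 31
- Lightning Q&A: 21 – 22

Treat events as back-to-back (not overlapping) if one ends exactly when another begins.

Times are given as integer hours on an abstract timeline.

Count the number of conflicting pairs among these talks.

Two intervals overlap when each starts before the other ends.
Sorted by start: Tutorial Session, Keynote Discussion, Tutorial Q&A, Lightning Q&A, Plenary Block, Sponsor Chat, Breakout Q&A.
Keynote Discussion starts after Tutorial Session ends — done with Tutorial Session.
Tutorial Q&A starts after Keynote Discussion ends — done with Keynote Discussion.
Lightning Q&A starts after Tutorial Q&A ends — done with Tutorial Q&A.
Plenary Block starts after Lightning Q&A ends — done with Lightning Q&A.
Sponsor Chat starts exactly when Plenary Block ends (back-to-back, no overlap) — done with Plenary Block.
Breakout Q&A starts after Sponsor Chat ends.
No pair overlaps.

0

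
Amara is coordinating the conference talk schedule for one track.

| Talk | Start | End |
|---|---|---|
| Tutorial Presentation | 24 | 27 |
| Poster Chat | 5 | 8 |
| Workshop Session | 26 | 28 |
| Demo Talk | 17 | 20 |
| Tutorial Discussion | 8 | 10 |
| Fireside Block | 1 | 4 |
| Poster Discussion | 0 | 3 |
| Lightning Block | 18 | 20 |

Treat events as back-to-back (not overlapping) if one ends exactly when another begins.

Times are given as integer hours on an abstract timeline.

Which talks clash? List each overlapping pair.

Demo Talk & Lightning Block, Fireside Block & Poster Discussion, Tutorial Presentation & Workshop Session

Sorted by start: Poster Discussion, Fireside Block, Poster Chat, Tutorial Discussion, Demo Talk, Lightning Block, Tutorial Presentation, Workshop Session.
Fireside Block starts before Poster Discussion ends → Poster Discussion and Fireside Block overlap.
Poster Chat starts after Poster Discussion ends, so Poster Discussion has no further overlaps.
Poster Chat starts after Fireside Block ends, so Fireside Block has no further overlaps.
Tutorial Discussion starts exactly when Poster Chat ends (back-to-back, no overlap), so Poster Chat has no further overlaps.
Demo Talk starts after Tutorial Discussion ends, so Tutorial Discussion has no further overlaps.
Lightning Block starts before Demo Talk ends → Demo Talk and Lightning Block overlap.
Tutorial Presentation starts after Demo Talk ends, so Demo Talk has no further overlaps.
Tutorial Presentation starts after Lightning Block ends, so Lightning Block has no further overlaps.
Workshop Session starts before Tutorial Presentation ends → Tutorial Presentation and Workshop Session overlap.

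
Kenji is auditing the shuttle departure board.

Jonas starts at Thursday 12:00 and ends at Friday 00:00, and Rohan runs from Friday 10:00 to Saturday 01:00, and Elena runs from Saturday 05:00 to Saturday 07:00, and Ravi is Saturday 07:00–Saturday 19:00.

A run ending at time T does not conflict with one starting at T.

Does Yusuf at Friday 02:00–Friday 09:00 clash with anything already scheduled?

Jonas: ends Friday 00:00 at or before Yusuf starts Friday 02:00 → clear.
Rohan: starts Friday 10:00 at or after Yusuf ends Friday 09:00 → clear.
Elena: starts Saturday 05:00 at or after Yusuf ends Friday 09:00 → clear.
Ravi: starts Saturday 07:00 at or after Yusuf ends Friday 09:00 → clear.

No — it doesn't clash with anything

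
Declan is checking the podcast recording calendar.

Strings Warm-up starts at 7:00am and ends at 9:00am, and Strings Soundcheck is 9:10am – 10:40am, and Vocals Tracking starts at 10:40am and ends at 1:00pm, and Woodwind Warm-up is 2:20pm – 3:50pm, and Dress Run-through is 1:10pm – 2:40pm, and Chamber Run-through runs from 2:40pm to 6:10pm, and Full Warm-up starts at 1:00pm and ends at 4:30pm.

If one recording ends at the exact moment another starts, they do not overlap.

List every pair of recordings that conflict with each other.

Sorted by start: Strings Warm-up, Strings Soundcheck, Vocals Tracking, Full Warm-up, Dress Run-through, Woodwind Warm-up, Chamber Run-through.
Strings Soundcheck starts after Strings Warm-up ends, so nothing later overlaps Strings Warm-up either.
Vocals Tracking starts exactly when Strings Soundcheck ends (back-to-back, no overlap), so nothing later overlaps Strings Soundcheck either.
Full Warm-up starts exactly when Vocals Tracking ends (back-to-back, no overlap), so nothing later overlaps Vocals Tracking either.
Dress Run-through starts before Full Warm-up ends → Full Warm-up and Dress Run-through overlap.
Woodwind Warm-up starts before Full Warm-up ends → Full Warm-up and Woodwind Warm-up overlap.
Chamber Run-through starts before Full Warm-up ends → Full Warm-up and Chamber Run-through overlap.
Woodwind Warm-up starts before Dress Run-through ends → Dress Run-through and Woodwind Warm-up overlap.
Chamber Run-through starts exactly when Dress Run-through ends (back-to-back, no overlap).
Chamber Run-through starts before Woodwind Warm-up ends → Woodwind Warm-up and Chamber Run-through overlap.

Chamber Run-through & Full Warm-up, Chamber Run-through & Woodwind Warm-up, Dress Run-through & Full Warm-up, Dress Run-through & Woodwind Warm-up, Full Warm-up & Woodwind Warm-up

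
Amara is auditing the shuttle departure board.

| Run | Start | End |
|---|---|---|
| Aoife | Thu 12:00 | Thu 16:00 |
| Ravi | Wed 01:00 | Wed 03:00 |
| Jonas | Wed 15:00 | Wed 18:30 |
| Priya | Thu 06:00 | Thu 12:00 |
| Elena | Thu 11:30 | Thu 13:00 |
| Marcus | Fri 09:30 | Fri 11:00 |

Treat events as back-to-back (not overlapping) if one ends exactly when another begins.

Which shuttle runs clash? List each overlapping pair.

Aoife & Elena, Elena & Priya

Sorted by start: Ravi, Jonas, Priya, Elena, Aoife, Marcus.
Jonas starts after Ravi ends — done with Ravi.
Priya starts after Jonas ends — done with Jonas.
Elena starts before Priya ends → Priya and Elena overlap.
Aoife starts exactly when Priya ends (back-to-back, no overlap) — done with Priya.
Aoife starts before Elena ends → Elena and Aoife overlap.
Marcus starts after Elena ends.
Marcus starts after Aoife ends.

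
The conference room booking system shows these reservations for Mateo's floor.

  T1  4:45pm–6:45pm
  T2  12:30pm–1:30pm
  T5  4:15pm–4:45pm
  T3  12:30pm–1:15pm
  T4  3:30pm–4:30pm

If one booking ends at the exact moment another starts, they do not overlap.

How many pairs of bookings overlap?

Check each pair: they overlap iff neither finishes before the other starts.
Sorted by start: T2, T3, T4, T5, T1.
T3 starts before T2 ends → T2 and T3 overlap.
T4 starts after T2 ends — done with T2.
T4 starts after T3 ends — done with T3.
T5 starts before T4 ends → T4 and T5 overlap.
T1 starts after T4 ends.
T1 starts exactly when T5 ends (back-to-back, no overlap).
Overlapping pairs: T2 & T3, T4 & T5 — 2 in total.

2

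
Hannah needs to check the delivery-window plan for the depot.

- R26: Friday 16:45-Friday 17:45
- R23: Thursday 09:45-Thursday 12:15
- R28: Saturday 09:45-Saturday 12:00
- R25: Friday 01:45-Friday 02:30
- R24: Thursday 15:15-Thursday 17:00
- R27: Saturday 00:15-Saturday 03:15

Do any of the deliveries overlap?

Two intervals overlap when each starts before the other ends.
Sorted by start: R23, R24, R25, R26, R27, R28.
R24 starts after R23 ends, so R23 has no further overlaps.
R25 starts after R24 ends, so R24 has no further overlaps.
R26 starts after R25 ends, so R25 has no further overlaps.
R27 starts after R26 ends, so R26 has no further overlaps.
R28 starts after R27 ends.
Every pair is clear; the schedule has no overlaps.

No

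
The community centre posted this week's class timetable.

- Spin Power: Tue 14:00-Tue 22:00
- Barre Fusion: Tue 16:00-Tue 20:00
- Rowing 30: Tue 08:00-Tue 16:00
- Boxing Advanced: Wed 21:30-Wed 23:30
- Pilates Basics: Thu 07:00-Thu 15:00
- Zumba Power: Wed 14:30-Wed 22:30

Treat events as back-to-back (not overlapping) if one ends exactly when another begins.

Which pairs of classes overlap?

Sorted by start: Rowing 30, Spin Power, Barre Fusion, Zumba Power, Boxing Advanced, Pilates Basics.
Spin Power starts before Rowing 30 ends → Rowing 30 and Spin Power overlap.
Barre Fusion starts exactly when Rowing 30 ends (back-to-back, no overlap); Rowing 30 is clear from here.
Barre Fusion starts before Spin Power ends → Spin Power and Barre Fusion overlap.
Zumba Power starts after Spin Power ends; Spin Power is clear from here.
Zumba Power starts after Barre Fusion ends; Barre Fusion is clear from here.
Boxing Advanced starts before Zumba Power ends → Zumba Power and Boxing Advanced overlap.
Pilates Basics starts after Zumba Power ends.
Pilates Basics starts after Boxing Advanced ends.

Barre Fusion & Spin Power, Boxing Advanced & Zumba Power, Rowing 30 & Spin Power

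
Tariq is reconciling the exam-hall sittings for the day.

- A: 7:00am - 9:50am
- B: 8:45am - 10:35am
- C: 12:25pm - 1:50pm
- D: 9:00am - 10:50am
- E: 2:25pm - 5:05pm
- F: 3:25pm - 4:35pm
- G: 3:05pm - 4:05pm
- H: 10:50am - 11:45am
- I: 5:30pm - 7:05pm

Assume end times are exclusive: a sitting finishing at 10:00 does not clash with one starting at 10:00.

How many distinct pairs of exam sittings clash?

6

Sorted by start: A, B, D, H, C, E, G, F, I.
B starts before A ends → A and B overlap.
D starts before A ends → A and D overlap.
H starts after A ends; A is clear from here.
D starts before B ends → B and D overlap.
H starts after B ends; B is clear from here.
H starts exactly when D ends (back-to-back, no overlap); D is clear from here.
C starts after H ends; H is clear from here.
E starts after C ends; C is clear from here.
G starts before E ends → E and G overlap.
F starts before E ends → E and F overlap.
I starts after E ends.
F starts before G ends → G and F overlap.
I starts after G ends.
I starts after F ends.
Overlapping pairs: A & B, A & D, B & D, E & F, E & G, F & G — 6 in total.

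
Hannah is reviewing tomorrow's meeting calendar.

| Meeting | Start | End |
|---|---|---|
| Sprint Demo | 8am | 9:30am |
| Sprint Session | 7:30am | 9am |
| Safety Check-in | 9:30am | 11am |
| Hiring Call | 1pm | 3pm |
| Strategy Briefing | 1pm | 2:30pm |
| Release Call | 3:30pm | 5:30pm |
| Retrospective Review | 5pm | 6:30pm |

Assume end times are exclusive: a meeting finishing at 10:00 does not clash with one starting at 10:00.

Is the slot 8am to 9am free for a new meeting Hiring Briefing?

No — it overlaps Sprint Demo, Sprint Session

Sprint Session: starts 7:30am before Hiring Briefing ends 9am, and ends 9am after Hiring Briefing starts 8am → overlap.
Sprint Demo: starts 8am before Hiring Briefing ends 9am, and ends 9:30am after Hiring Briefing starts 8am → overlap.
Safety Check-in: starts 9:30am at or after Hiring Briefing ends 9am → clear.
Hiring Call: starts 1pm at or after Hiring Briefing ends 9am → clear.
Strategy Briefing: starts 1pm at or after Hiring Briefing ends 9am → clear.
Release Call: starts 3:30pm at or after Hiring Briefing ends 9am → clear.
Retrospective Review: starts 5pm at or after Hiring Briefing ends 9am → clear.
Hiring Briefing overlaps Sprint Demo, Sprint Session.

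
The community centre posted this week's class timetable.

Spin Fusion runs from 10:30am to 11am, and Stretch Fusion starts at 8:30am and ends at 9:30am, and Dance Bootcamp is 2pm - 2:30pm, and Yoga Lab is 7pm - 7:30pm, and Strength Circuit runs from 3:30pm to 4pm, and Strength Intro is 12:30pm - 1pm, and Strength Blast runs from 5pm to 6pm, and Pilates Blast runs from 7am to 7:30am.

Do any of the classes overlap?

Sorted by start: Pilates Blast, Stretch Fusion, Spin Fusion, Strength Intro, Dance Bootcamp, Strength Circuit, Strength Blast, Yoga Lab.
Stretch Fusion starts after Pilates Blast ends — done with Pilates Blast.
Spin Fusion starts after Stretch Fusion ends — done with Stretch Fusion.
Strength Intro starts after Spin Fusion ends — done with Spin Fusion.
Dance Bootcamp starts after Strength Intro ends — done with Strength Intro.
Strength Circuit starts after Dance Bootcamp ends — done with Dance Bootcamp.
Strength Blast starts after Strength Circuit ends — done with Strength Circuit.
Yoga Lab starts after Strength Blast ends.
Every pair is clear; the schedule has no overlaps.

No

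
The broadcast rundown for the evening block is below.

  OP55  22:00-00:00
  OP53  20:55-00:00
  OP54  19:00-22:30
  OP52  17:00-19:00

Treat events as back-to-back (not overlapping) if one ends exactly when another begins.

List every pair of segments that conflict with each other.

Two intervals overlap when each starts before the other ends.
Sorted by start: OP52, OP54, OP53, OP55.
OP54 starts exactly when OP52 ends (back-to-back, no overlap); OP52 is clear from here.
OP53 starts before OP54 ends → OP54 and OP53 overlap.
OP55 starts before OP54 ends → OP54 and OP55 overlap.
OP55 starts before OP53 ends → OP53 and OP55 overlap.

OP53 & OP54, OP53 & OP55, OP54 & OP55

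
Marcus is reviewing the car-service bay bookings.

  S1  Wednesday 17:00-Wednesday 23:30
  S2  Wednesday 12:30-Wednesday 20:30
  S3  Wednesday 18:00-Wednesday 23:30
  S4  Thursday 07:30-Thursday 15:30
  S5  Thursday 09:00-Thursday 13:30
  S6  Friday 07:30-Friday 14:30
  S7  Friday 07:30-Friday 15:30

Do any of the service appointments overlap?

Yes

Sorted by start: S2, S1, S3, S4, S5, S6, S7.
S1 starts before S2 ends → S2 and S1 overlap.
That's a conflict, so the schedule is not conflict-free.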